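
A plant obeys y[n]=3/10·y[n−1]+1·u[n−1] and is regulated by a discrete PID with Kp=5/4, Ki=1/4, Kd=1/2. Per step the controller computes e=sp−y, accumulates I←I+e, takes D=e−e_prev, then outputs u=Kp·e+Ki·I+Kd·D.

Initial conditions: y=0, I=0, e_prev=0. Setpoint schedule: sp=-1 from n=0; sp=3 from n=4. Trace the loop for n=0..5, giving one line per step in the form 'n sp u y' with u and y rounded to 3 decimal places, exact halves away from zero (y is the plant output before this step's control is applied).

0 -1 -2.000 0.000
1 -1 2.250 -2.000
2 -1 -5.800 1.650
3 -1 9.273 -5.305
4 3 -11.101 7.681
5 3 25.177 -8.796

(exact arithmetic carried between steps; '≈' marks a value shown rounded to 6 d.p. or computed from one; I and e_prev carry over from the previous line; the table rounds u and y to 3 d.p., halves away from zero)
n=0: y=0, sp=-1, e=sp−y=-1; I=-1, D=e−e_prev=-1; u=5/4·(-1)+1/4·(-1)+1/2·(-1)=-2; next y=3/10·0+1·(-2)=-2
n=1: y=-2, sp=-1, e=sp−y=1; I=0, D=e−e_prev=2; u=5/4·1+1/4·0+1/2·2=2.25; next y=3/10·(-2)+1·2.25=1.65
n=2: y=1.65, sp=-1, e=sp−y=-2.65; I=-2.65, D=e−e_prev=-3.65; u=5/4·(-2.65)+1/4·(-2.65)+1/2·(-3.65)=-5.8; next y=3/10·1.65+1·(-5.8)=-5.305
n=3: y=-5.305, sp=-1, e=sp−y=4.305; I=1.655, D=e−e_prev=6.955; u=5/4·4.305+1/4·1.655+1/2·6.955=9.2725; next y=3/10·(-5.305)+1·9.2725=7.681
n=4: y=7.681, sp=3, e=sp−y=-4.681; I=-3.026, D=e−e_prev=-8.986; u=5/4·(-4.681)+1/4·(-3.026)+1/2·(-8.986)=-11.10075; next y=3/10·7.681+1·(-11.10075)=-8.79645
n=5: y=-8.79645, sp=3, e=sp−y=11.79645; I=8.77045, D=e−e_prev=16.47745; u=5/4·11.79645+1/4·8.77045+1/2·16.47745=25.1769; next y=3/10·(-8.79645)+1·25.1769=22.537965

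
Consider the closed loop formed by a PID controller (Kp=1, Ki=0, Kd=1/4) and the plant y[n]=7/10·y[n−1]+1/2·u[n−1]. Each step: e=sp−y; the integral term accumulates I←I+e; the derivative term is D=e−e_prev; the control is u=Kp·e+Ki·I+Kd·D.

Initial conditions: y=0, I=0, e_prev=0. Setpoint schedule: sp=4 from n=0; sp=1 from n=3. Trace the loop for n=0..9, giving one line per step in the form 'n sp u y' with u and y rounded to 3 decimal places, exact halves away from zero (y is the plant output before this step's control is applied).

0 4 5.000 0.000
1 4 0.875 2.500
2 4 1.891 2.188
3 1 -2.299 2.477
4 1 0.889 0.584
5 1 0.079 0.853
6 1 0.417 0.637
7 1 0.341 0.654
8 1 0.378 0.629
9 1 0.371 0.629

(exact arithmetic carried between steps; '≈' marks a value shown rounded to 6 d.p. or computed from one; I and e_prev carry over from the previous line; the table rounds u and y to 3 d.p., halves away from zero)
n=0: y=0, sp=4, e=sp−y=4; I=4, D=e−e_prev=4; u=1·4+0·4+1/4·4=5; next y=7/10·0+1/2·5=2.5
n=1: y=2.5, sp=4, e=sp−y=1.5; I=5.5, D=e−e_prev=-2.5; u=1·1.5+0·5.5+1/4·(-2.5)=0.875; next y=7/10·2.5+1/2·0.875=2.1875
n=2: y=2.1875, sp=4, e=sp−y=1.8125; I=7.3125, D=e−e_prev=0.3125; u=1·1.8125+0·7.3125+1/4·0.3125=1.890625; next y=7/10·2.1875+1/2·1.890625≈2.476563
n=3: y≈2.476563, sp=1, e=sp−y≈-1.476563; I≈5.835938, D=e−e_prev≈-3.289063; u=1·(-1.476563)+0·5.835938+1/4·(-3.289063)≈-2.298828; next y=7/10·2.476563+1/2·(-2.298828)≈0.584180
n=4: y≈0.584180, sp=1, e=sp−y≈0.415820; I≈6.251758, D=e−e_prev≈1.892383; u=1·0.415820+0·6.251758+1/4·1.892383≈0.888916; next y=7/10·0.584180+1/2·0.888916≈0.853384
n=5: y≈0.853384, sp=1, e=sp−y≈0.146616; I≈6.398374, D=e−e_prev≈-0.269204; u=1·0.146616+0·6.398374+1/4·(-0.269204)≈0.079315; next y=7/10·0.853384+1/2·0.079315≈0.637026
n=6: y≈0.637026, sp=1, e=sp−y≈0.362974; I≈6.761348, D=e−e_prev≈0.216358; u=1·0.362974+0·6.761348+1/4·0.216358≈0.417063; next y=7/10·0.637026+1/2·0.417063≈0.654450
n=7: y≈0.654450, sp=1, e=sp−y≈0.345550; I≈7.106898, D=e−e_prev≈-0.017424; u=1·0.345550+0·7.106898+1/4·(-0.017424)≈0.341194; next y=7/10·0.654450+1/2·0.341194≈0.628712
n=8: y≈0.628712, sp=1, e=sp−y≈0.371288; I≈7.478186, D=e−e_prev≈0.025738; u=1·0.371288+0·7.478186+1/4·0.025738≈0.377722; next y=7/10·0.628712+1/2·0.377722≈0.628960
n=9: y≈0.628960, sp=1, e=sp−y≈0.371040; I≈7.849226, D=e−e_prev≈-0.000248; u=1·0.371040+0·7.849226+1/4·(-0.000248)≈0.370978; next y=7/10·0.628960+1/2·0.370978≈0.625761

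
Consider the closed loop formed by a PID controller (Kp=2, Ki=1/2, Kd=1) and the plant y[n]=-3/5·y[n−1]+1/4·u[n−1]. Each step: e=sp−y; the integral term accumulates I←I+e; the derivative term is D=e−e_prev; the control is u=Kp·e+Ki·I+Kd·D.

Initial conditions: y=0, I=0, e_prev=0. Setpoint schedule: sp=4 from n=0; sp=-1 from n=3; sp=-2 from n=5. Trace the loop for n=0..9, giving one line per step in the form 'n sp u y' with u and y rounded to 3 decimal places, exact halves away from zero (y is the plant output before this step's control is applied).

(exact arithmetic carried between steps; '≈' marks a value shown rounded to 6 d.p. or computed from one; I and e_prev carry over from the previous line; the table rounds u and y to 3 d.p., halves away from zero)
n=0: y=0, sp=4, e=sp−y=4; I=4, D=e−e_prev=4; u=2·4+1/2·4+1·4=14; next y=-3/5·0+1/4·14=3.5
n=1: y=3.5, sp=4, e=sp−y=0.5; I=4.5, D=e−e_prev=-3.5; u=2·0.5+1/2·4.5+1·(-3.5)=-0.25; next y=-3/5·3.5+1/4·(-0.25)=-2.1625
n=2: y=-2.1625, sp=4, e=sp−y=6.1625; I=10.6625, D=e−e_prev=5.6625; u=2·6.1625+1/2·10.6625+1·5.6625=23.31875; next y=-3/5·(-2.1625)+1/4·23.31875≈7.127188
n=3: y≈7.127188, sp=-1, e=sp−y≈-8.127188; I≈2.535313, D=e−e_prev≈-14.289688; u=2·(-8.127188)+1/2·2.535313+1·(-14.289688)≈-29.276406; next y=-3/5·7.127188+1/4·(-29.276406)≈-11.595414
n=4: y≈-11.595414, sp=-1, e=sp−y≈10.595414; I≈13.130727, D=e−e_prev≈18.722602; u=2·10.595414+1/2·13.130727+1·18.722602≈46.478793; next y=-3/5·(-11.595414)+1/4·46.478793≈18.576947
n=5: y≈18.576947, sp=-2, e=sp−y≈-20.576947; I≈-7.446220, D=e−e_prev≈-31.172361; u=2·(-20.576947)+1/2·(-7.446220)+1·(-31.172361)≈-76.049364; next y=-3/5·18.576947+1/4·(-76.049364)≈-30.158509
n=6: y≈-30.158509, sp=-2, e=sp−y≈28.158509; I≈20.712289, D=e−e_prev≈48.735456; u=2·28.158509+1/2·20.712289+1·48.735456≈115.408618; next y=-3/5·(-30.158509)+1/4·115.408618≈46.947260
n=7: y≈46.947260, sp=-2, e=sp−y≈-48.947260; I≈-28.234971, D=e−e_prev≈-77.105769; u=2·(-48.947260)+1/2·(-28.234971)+1·(-77.105769)≈-189.117775; next y=-3/5·46.947260+1/4·(-189.117775)≈-75.447800
n=8: y≈-75.447800, sp=-2, e=sp−y≈73.447800; I≈45.212829, D=e−e_prev≈122.395060; u=2·73.447800+1/2·45.212829+1·122.395060≈291.897073; next y=-3/5·(-75.447800)+1/4·291.897073≈118.242948
n=9: y≈118.242948, sp=-2, e=sp−y≈-120.242948; I≈-75.030120, D=e−e_prev≈-193.690748; u=2·(-120.242948)+1/2·(-75.030120)+1·(-193.690748)≈-471.691704; next y=-3/5·118.242948+1/4·(-471.691704)≈-188.868695

0 4 14.000 0.000
1 4 -0.250 3.500
2 4 23.319 -2.163
3 -1 -29.276 7.127
4 -1 46.479 -11.595
5 -2 -76.049 18.577
6 -2 115.409 -30.159
7 -2 -189.118 46.947
8 -2 291.897 -75.448
9 -2 -471.692 118.243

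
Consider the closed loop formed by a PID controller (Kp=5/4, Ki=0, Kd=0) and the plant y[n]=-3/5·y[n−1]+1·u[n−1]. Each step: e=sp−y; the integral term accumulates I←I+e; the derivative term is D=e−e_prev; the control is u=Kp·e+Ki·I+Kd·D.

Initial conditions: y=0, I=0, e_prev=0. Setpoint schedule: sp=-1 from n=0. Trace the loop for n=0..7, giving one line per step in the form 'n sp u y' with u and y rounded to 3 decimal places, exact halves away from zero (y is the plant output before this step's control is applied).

(exact arithmetic carried between steps; '≈' marks a value shown rounded to 6 d.p. or computed from one; I and e_prev carry over from the previous line; the table rounds u and y to 3 d.p., halves away from zero)
n=0: y=0, sp=-1, e=sp−y=-1; I=-1, D=e−e_prev=-1; u=5/4·(-1)+0·(-1)+0·(-1)=-1.25; next y=-3/5·0+1·(-1.25)=-1.25
n=1: y=-1.25, sp=-1, e=sp−y=0.25; I=-0.75, D=e−e_prev=1.25; u=5/4·0.25+0·(-0.75)+0·1.25=0.3125; next y=-3/5·(-1.25)+1·0.3125=1.0625
n=2: y=1.0625, sp=-1, e=sp−y=-2.0625; I=-2.8125, D=e−e_prev=-2.3125; u=5/4·(-2.0625)+0·(-2.8125)+0·(-2.3125)=-2.578125; next y=-3/5·1.0625+1·(-2.578125)=-3.215625
n=3: y=-3.215625, sp=-1, e=sp−y=2.215625; I=-0.596875, D=e−e_prev=4.278125; u=5/4·2.215625+0·(-0.596875)+0·4.278125≈2.769531; next y=-3/5·(-3.215625)+1·2.769531≈4.698906
n=4: y≈4.698906, sp=-1, e=sp−y≈-5.698906; I≈-6.295781, D=e−e_prev≈-7.914531; u=5/4·(-5.698906)+0·(-6.295781)+0·(-7.914531)≈-7.123633; next y=-3/5·4.698906+1·(-7.123633)≈-9.942977
n=5: y≈-9.942977, sp=-1, e=sp−y≈8.942977; I≈2.647195, D=e−e_prev≈14.641883; u=5/4·8.942977+0·2.647195+0·14.641883≈11.178721; next y=-3/5·(-9.942977)+1·11.178721≈17.144507
n=6: y≈17.144507, sp=-1, e=sp−y≈-18.144507; I≈-15.497311, D=e−e_prev≈-27.087483; u=5/4·(-18.144507)+0·(-15.497311)+0·(-27.087483)≈-22.680633; next y=-3/5·17.144507+1·(-22.680633)≈-32.967337
n=7: y≈-32.967337, sp=-1, e=sp−y≈31.967337; I≈16.470026, D=e−e_prev≈50.111844; u=5/4·31.967337+0·16.470026+0·50.111844≈39.959172; next y=-3/5·(-32.967337)+1·39.959172≈59.739574

0 -1 -1.250 0.000
1 -1 0.313 -1.250
2 -1 -2.578 1.063
3 -1 2.770 -3.216
4 -1 -7.124 4.699
5 -1 11.179 -9.943
6 -1 -22.681 17.145
7 -1 39.959 -32.967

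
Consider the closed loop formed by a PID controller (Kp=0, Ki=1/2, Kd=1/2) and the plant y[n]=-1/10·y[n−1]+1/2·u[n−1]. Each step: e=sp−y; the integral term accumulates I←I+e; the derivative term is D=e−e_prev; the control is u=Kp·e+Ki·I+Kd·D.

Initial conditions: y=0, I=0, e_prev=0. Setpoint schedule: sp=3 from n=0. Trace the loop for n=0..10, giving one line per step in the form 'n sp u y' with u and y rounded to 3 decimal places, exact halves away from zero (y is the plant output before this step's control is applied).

0 3 3.000 0.000
1 3 1.500 1.500
2 3 3.900 0.600
3 3 3.360 1.890
4 3 4.959 1.491
5 3 4.675 2.330
6 3 5.655 2.104
7 3 5.477 2.617
8 3 6.065 2.477
9 3 5.949 2.785
10 3 6.299 2.696

(exact arithmetic carried between steps; '≈' marks a value shown rounded to 6 d.p. or computed from one; I and e_prev carry over from the previous line; the table rounds u and y to 3 d.p., halves away from zero)
n=0: y=0, sp=3, e=sp−y=3; I=3, D=e−e_prev=3; u=0·3+1/2·3+1/2·3=3; next y=-1/10·0+1/2·3=1.5
n=1: y=1.5, sp=3, e=sp−y=1.5; I=4.5, D=e−e_prev=-1.5; u=0·1.5+1/2·4.5+1/2·(-1.5)=1.5; next y=-1/10·1.5+1/2·1.5=0.6
n=2: y=0.6, sp=3, e=sp−y=2.4; I=6.9, D=e−e_prev=0.9; u=0·2.4+1/2·6.9+1/2·0.9=3.9; next y=-1/10·0.6+1/2·3.9=1.89
n=3: y=1.89, sp=3, e=sp−y=1.11; I=8.01, D=e−e_prev=-1.29; u=0·1.11+1/2·8.01+1/2·(-1.29)=3.36; next y=-1/10·1.89+1/2·3.36=1.491
n=4: y=1.491, sp=3, e=sp−y=1.509; I=9.519, D=e−e_prev=0.399; u=0·1.509+1/2·9.519+1/2·0.399=4.959; next y=-1/10·1.491+1/2·4.959=2.3304
n=5: y=2.3304, sp=3, e=sp−y=0.6696; I=10.1886, D=e−e_prev=-0.8394; u=0·0.6696+1/2·10.1886+1/2·(-0.8394)=4.6746; next y=-1/10·2.3304+1/2·4.6746=2.10426
n=6: y=2.10426, sp=3, e=sp−y=0.89574; I=11.08434, D=e−e_prev=0.22614; u=0·0.89574+1/2·11.08434+1/2·0.22614=5.65524; next y=-1/10·2.10426+1/2·5.65524=2.617194
n=7: y=2.617194, sp=3, e=sp−y=0.382806; I=11.467146, D=e−e_prev=-0.512934; u=0·0.382806+1/2·11.467146+1/2·(-0.512934)=5.477106; next y=-1/10·2.617194+1/2·5.477106≈2.476834
n=8: y≈2.476834, sp=3, e=sp−y≈0.523166; I≈11.990312, D=e−e_prev≈0.140360; u=0·0.523166+1/2·11.990312+1/2·0.140360≈6.065336; next y=-1/10·2.476834+1/2·6.065336≈2.784985
n=9: y≈2.784985, sp=3, e=sp−y≈0.215015; I≈12.205328, D=e−e_prev≈-0.308151; u=0·0.215015+1/2·12.205328+1/2·(-0.308151)≈5.948588; next y=-1/10·2.784985+1/2·5.948588≈2.695796
n=10: y≈2.695796, sp=3, e=sp−y≈0.304204; I≈12.509532, D=e−e_prev≈0.089189; u=0·0.304204+1/2·12.509532+1/2·0.089189≈6.299361; next y=-1/10·2.695796+1/2·6.299361≈2.880101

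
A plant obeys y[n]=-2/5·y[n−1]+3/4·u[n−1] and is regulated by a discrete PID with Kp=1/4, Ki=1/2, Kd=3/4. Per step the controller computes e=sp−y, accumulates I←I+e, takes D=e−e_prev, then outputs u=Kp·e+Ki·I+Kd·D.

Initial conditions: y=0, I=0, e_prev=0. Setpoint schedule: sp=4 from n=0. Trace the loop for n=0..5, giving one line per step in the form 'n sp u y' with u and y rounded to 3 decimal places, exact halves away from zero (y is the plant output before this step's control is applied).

0 4 6.000 0.000
1 4 -1.750 4.500
2 4 12.794 -3.113
3 4 -10.289 10.840
4 4 31.095 -12.053
5 4 -38.341 28.142

(exact arithmetic carried between steps; '≈' marks a value shown rounded to 6 d.p. or computed from one; I and e_prev carry over from the previous line; the table rounds u and y to 3 d.p., halves away from zero)
n=0: y=0, sp=4, e=sp−y=4; I=4, D=e−e_prev=4; u=1/4·4+1/2·4+3/4·4=6; next y=-2/5·0+3/4·6=4.5
n=1: y=4.5, sp=4, e=sp−y=-0.5; I=3.5, D=e−e_prev=-4.5; u=1/4·(-0.5)+1/2·3.5+3/4·(-4.5)=-1.75; next y=-2/5·4.5+3/4·(-1.75)=-3.1125
n=2: y=-3.1125, sp=4, e=sp−y=7.1125; I=10.6125, D=e−e_prev=7.6125; u=1/4·7.1125+1/2·10.6125+3/4·7.6125=12.79375; next y=-2/5·(-3.1125)+3/4·12.79375≈10.840313
n=3: y≈10.840313, sp=4, e=sp−y≈-6.840313; I≈3.772188, D=e−e_prev≈-13.952813; u=1/4·(-6.840313)+1/2·3.772188+3/4·(-13.952813)≈-10.288594; next y=-2/5·10.840313+3/4·(-10.288594)≈-12.052570
n=4: y≈-12.052570, sp=4, e=sp−y≈16.052570; I≈19.824758, D=e−e_prev≈22.892883; u=1/4·16.052570+1/2·19.824758+3/4·22.892883≈31.095184; next y=-2/5·(-12.052570)+3/4·31.095184≈28.142416
n=5: y≈28.142416, sp=4, e=sp−y≈-24.142416; I≈-4.317658, D=e−e_prev≈-40.194986; u=1/4·(-24.142416)+1/2·(-4.317658)+3/4·(-40.194986)≈-38.340673; next y=-2/5·28.142416+3/4·(-38.340673)≈-40.012471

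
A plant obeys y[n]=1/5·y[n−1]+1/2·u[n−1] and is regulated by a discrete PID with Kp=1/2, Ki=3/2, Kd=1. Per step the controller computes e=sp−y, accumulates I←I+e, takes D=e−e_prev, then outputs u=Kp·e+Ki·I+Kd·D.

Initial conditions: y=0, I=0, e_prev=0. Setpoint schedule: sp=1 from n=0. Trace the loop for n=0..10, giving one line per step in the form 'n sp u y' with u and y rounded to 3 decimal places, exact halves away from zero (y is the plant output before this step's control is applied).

(exact arithmetic carried between steps; '≈' marks a value shown rounded to 6 d.p. or computed from one; I and e_prev carry over from the previous line; the table rounds u and y to 3 d.p., halves away from zero)
n=0: y=0, sp=1, e=sp−y=1; I=1, D=e−e_prev=1; u=1/2·1+3/2·1+1·1=3; next y=1/5·0+1/2·3=1.5
n=1: y=1.5, sp=1, e=sp−y=-0.5; I=0.5, D=e−e_prev=-1.5; u=1/2·(-0.5)+3/2·0.5+1·(-1.5)=-1; next y=1/5·1.5+1/2·(-1)=-0.2
n=2: y=-0.2, sp=1, e=sp−y=1.2; I=1.7, D=e−e_prev=1.7; u=1/2·1.2+3/2·1.7+1·1.7=4.85; next y=1/5·(-0.2)+1/2·4.85=2.385
n=3: y=2.385, sp=1, e=sp−y=-1.385; I=0.315, D=e−e_prev=-2.585; u=1/2·(-1.385)+3/2·0.315+1·(-2.585)=-2.805; next y=1/5·2.385+1/2·(-2.805)=-0.9255
n=4: y=-0.9255, sp=1, e=sp−y=1.9255; I=2.2405, D=e−e_prev=3.3105; u=1/2·1.9255+3/2·2.2405+1·3.3105=7.634; next y=1/5·(-0.9255)+1/2·7.634=3.6319
n=5: y=3.6319, sp=1, e=sp−y=-2.6319; I=-0.3914, D=e−e_prev=-4.5574; u=1/2·(-2.6319)+3/2·(-0.3914)+1·(-4.5574)=-6.46045; next y=1/5·3.6319+1/2·(-6.46045)=-2.503845
n=6: y=-2.503845, sp=1, e=sp−y=3.503845; I=3.112445, D=e−e_prev=6.135745; u=1/2·3.503845+3/2·3.112445+1·6.135745=12.556335; next y=1/5·(-2.503845)+1/2·12.556335≈5.777399
n=7: y≈5.777399, sp=1, e=sp−y≈-4.777399; I≈-1.664954, D=e−e_prev≈-8.281244; u=1/2·(-4.777399)+3/2·(-1.664954)+1·(-8.281244)≈-13.167373; next y=1/5·5.777399+1/2·(-13.167373)≈-5.428207
n=8: y≈-5.428207, sp=1, e=sp−y≈6.428207; I≈4.763253, D=e−e_prev≈11.205605; u=1/2·6.428207+3/2·4.763253+1·11.205605≈21.564589; next y=1/5·(-5.428207)+1/2·21.564589≈9.696653
n=9: y≈9.696653, sp=1, e=sp−y≈-8.696653; I≈-3.933400, D=e−e_prev≈-15.124860; u=1/2·(-8.696653)+3/2·(-3.933400)+1·(-15.124860)≈-25.373286; next y=1/5·9.696653+1/2·(-25.373286)≈-10.747312
n=10: y≈-10.747312, sp=1, e=sp−y≈11.747312; I≈7.813913, D=e−e_prev≈20.443965; u=1/2·11.747312+3/2·7.813913+1·20.443965≈38.038490; next y=1/5·(-10.747312)+1/2·38.038490≈16.869783

0 1 3.000 0.000
1 1 -1.000 1.500
2 1 4.850 -0.200
3 1 -2.805 2.385
4 1 7.634 -0.926
5 1 -6.460 3.632
6 1 12.556 -2.504
7 1 -13.167 5.777
8 1 21.565 -5.428
9 1 -25.373 9.697
10 1 38.038 -10.747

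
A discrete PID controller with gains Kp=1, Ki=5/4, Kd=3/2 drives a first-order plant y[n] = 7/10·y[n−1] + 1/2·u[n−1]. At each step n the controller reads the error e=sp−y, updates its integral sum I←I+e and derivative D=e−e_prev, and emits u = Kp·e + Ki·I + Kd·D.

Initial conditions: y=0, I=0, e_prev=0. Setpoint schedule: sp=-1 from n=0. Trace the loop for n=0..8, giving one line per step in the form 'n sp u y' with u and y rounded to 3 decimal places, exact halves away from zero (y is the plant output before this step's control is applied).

0 -1 -3.750 0.000
1 -1 3.531 -1.875
2 -1 -6.918 0.453
3 -1 8.239 -3.142
4 -1 -13.459 1.920
5 -1 17.879 -5.385
6 -1 -27.179 5.170
7 -1 37.718 -9.971
8 -1 -55.718 11.880

(exact arithmetic carried between steps; '≈' marks a value shown rounded to 6 d.p. or computed from one; I and e_prev carry over from the previous line; the table rounds u and y to 3 d.p., halves away from zero)
n=0: y=0, sp=-1, e=sp−y=-1; I=-1, D=e−e_prev=-1; u=1·(-1)+5/4·(-1)+3/2·(-1)=-3.75; next y=7/10·0+1/2·(-3.75)=-1.875
n=1: y=-1.875, sp=-1, e=sp−y=0.875; I=-0.125, D=e−e_prev=1.875; u=1·0.875+5/4·(-0.125)+3/2·1.875=3.53125; next y=7/10·(-1.875)+1/2·3.53125=0.453125
n=2: y=0.453125, sp=-1, e=sp−y=-1.453125; I=-1.578125, D=e−e_prev=-2.328125; u=1·(-1.453125)+5/4·(-1.578125)+3/2·(-2.328125)≈-6.917969; next y=7/10·0.453125+1/2·(-6.917969)≈-3.141797
n=3: y≈-3.141797, sp=-1, e=sp−y≈2.141797; I≈0.563672, D=e−e_prev≈3.594922; u=1·2.141797+5/4·0.563672+3/2·3.594922≈8.238770; next y=7/10·(-3.141797)+1/2·8.238770≈1.920127
n=4: y≈1.920127, sp=-1, e=sp−y≈-2.920127; I≈-2.356455, D=e−e_prev≈-5.061924; u=1·(-2.920127)+5/4·(-2.356455)+3/2·(-5.061924)≈-13.458582; next y=7/10·1.920127+1/2·(-13.458582)≈-5.385202
n=5: y≈-5.385202, sp=-1, e=sp−y≈4.385202; I≈2.028747, D=e−e_prev≈7.305329; u=1·4.385202+5/4·2.028747+3/2·7.305329≈17.879129; next y=7/10·(-5.385202)+1/2·17.879129≈5.169923
n=6: y≈5.169923, sp=-1, e=sp−y≈-6.169923; I≈-4.141176, D=e−e_prev≈-10.555125; u=1·(-6.169923)+5/4·(-4.141176)+3/2·(-10.555125)≈-27.179081; next y=7/10·5.169923+1/2·(-27.179081)≈-9.970594
n=7: y≈-9.970594, sp=-1, e=sp−y≈8.970594; I≈4.829418, D=e−e_prev≈15.140517; u=1·8.970594+5/4·4.829418+3/2·15.140517≈37.718143; next y=7/10·(-9.970594)+1/2·37.718143≈11.879655
n=8: y≈11.879655, sp=-1, e=sp−y≈-12.879655; I≈-8.050237, D=e−e_prev≈-21.850250; u=1·(-12.879655)+5/4·(-8.050237)+3/2·(-21.850250)≈-55.717826; next y=7/10·11.879655+1/2·(-55.717826)≈-19.543154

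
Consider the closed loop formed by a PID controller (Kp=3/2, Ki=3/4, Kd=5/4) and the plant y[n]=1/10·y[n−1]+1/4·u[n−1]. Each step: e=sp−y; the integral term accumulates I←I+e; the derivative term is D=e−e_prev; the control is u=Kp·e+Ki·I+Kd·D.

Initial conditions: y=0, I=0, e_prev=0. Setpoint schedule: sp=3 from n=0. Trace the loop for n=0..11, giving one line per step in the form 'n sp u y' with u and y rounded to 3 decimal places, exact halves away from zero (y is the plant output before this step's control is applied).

0 3 10.500 0.000
1 3 -0.188 2.625
2 3 11.808 0.216
3 3 1.232 2.974
4 3 12.988 0.605
5 3 2.366 3.307
6 3 13.861 0.922
7 3 3.214 3.558
8 3 14.484 1.159
9 3 3.845 3.737
10 3 14.921 1.335
11 3 4.317 3.864

(exact arithmetic carried between steps; '≈' marks a value shown rounded to 6 d.p. or computed from one; I and e_prev carry over from the previous line; the table rounds u and y to 3 d.p., halves away from zero)
n=0: y=0, sp=3, e=sp−y=3; I=3, D=e−e_prev=3; u=3/2·3+3/4·3+5/4·3=10.5; next y=1/10·0+1/4·10.5=2.625
n=1: y=2.625, sp=3, e=sp−y=0.375; I=3.375, D=e−e_prev=-2.625; u=3/2·0.375+3/4·3.375+5/4·(-2.625)=-0.1875; next y=1/10·2.625+1/4·(-0.1875)=0.215625
n=2: y=0.215625, sp=3, e=sp−y=2.784375; I=6.159375, D=e−e_prev=2.409375; u=3/2·2.784375+3/4·6.159375+5/4·2.409375≈11.807813; next y=1/10·0.215625+1/4·11.807813≈2.973516
n=3: y≈2.973516, sp=3, e=sp−y≈0.026484; I≈6.185859, D=e−e_prev≈-2.757891; u=3/2·0.026484+3/4·6.185859+5/4·(-2.757891)≈1.231758; next y=1/10·2.973516+1/4·1.231758≈0.605291
n=4: y≈0.605291, sp=3, e=sp−y≈2.394709; I≈8.580568, D=e−e_prev≈2.368225; u=3/2·2.394709+3/4·8.580568+5/4·2.368225≈12.987771; next y=1/10·0.605291+1/4·12.987771≈3.307472
n=5: y≈3.307472, sp=3, e=sp−y≈-0.307472; I≈8.273097, D=e−e_prev≈-2.702181; u=3/2·(-0.307472)+3/4·8.273097+5/4·(-2.702181)≈2.365889; next y=1/10·3.307472+1/4·2.365889≈0.922219
n=6: y≈0.922219, sp=3, e=sp−y≈2.077781; I≈10.350877, D=e−e_prev≈2.385252; u=3/2·2.077781+3/4·10.350877+5/4·2.385252≈13.861394; next y=1/10·0.922219+1/4·13.861394≈3.557570
n=7: y≈3.557570, sp=3, e=sp−y≈-0.557570; I≈9.793307, D=e−e_prev≈-2.635351; u=3/2·(-0.557570)+3/4·9.793307+5/4·(-2.635351)≈3.214435; next y=1/10·3.557570+1/4·3.214435≈1.159366
n=8: y≈1.159366, sp=3, e=sp−y≈1.840634; I≈11.633941, D=e−e_prev≈2.398205; u=3/2·1.840634+3/4·11.633941+5/4·2.398205≈14.484162; next y=1/10·1.159366+1/4·14.484162≈3.736977
n=9: y≈3.736977, sp=3, e=sp−y≈-0.736977; I≈10.896964, D=e−e_prev≈-2.577611; u=3/2·(-0.736977)+3/4·10.896964+5/4·(-2.577611)≈3.845243; next y=1/10·3.736977+1/4·3.845243≈1.335008
n=10: y≈1.335008, sp=3, e=sp−y≈1.664992; I≈12.561955, D=e−e_prev≈2.401969; u=3/2·1.664992+3/4·12.561955+5/4·2.401969≈14.921415; next y=1/10·1.335008+1/4·14.921415≈3.863855
n=11: y≈3.863855, sp=3, e=sp−y≈-0.863855; I≈11.698101, D=e−e_prev≈-2.528846; u=3/2·(-0.863855)+3/4·11.698101+5/4·(-2.528846)≈4.316736; next y=1/10·3.863855+1/4·4.316736≈1.465569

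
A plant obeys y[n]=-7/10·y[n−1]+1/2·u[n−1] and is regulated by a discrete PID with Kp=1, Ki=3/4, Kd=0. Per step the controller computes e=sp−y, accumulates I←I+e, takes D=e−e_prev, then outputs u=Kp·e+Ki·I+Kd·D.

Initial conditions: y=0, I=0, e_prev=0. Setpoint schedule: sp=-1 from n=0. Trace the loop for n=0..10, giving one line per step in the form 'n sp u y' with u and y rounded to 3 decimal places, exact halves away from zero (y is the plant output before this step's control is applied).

(exact arithmetic carried between steps; '≈' marks a value shown rounded to 6 d.p. or computed from one; I and e_prev carry over from the previous line; the table rounds u and y to 3 d.p., halves away from zero)
n=0: y=0, sp=-1, e=sp−y=-1; I=-1, D=e−e_prev=-1; u=1·(-1)+3/4·(-1)+0·(-1)=-1.75; next y=-7/10·0+1/2·(-1.75)=-0.875
n=1: y=-0.875, sp=-1, e=sp−y=-0.125; I=-1.125, D=e−e_prev=0.875; u=1·(-0.125)+3/4·(-1.125)+0·0.875=-0.96875; next y=-7/10·(-0.875)+1/2·(-0.96875)=0.128125
n=2: y=0.128125, sp=-1, e=sp−y=-1.128125; I=-2.253125, D=e−e_prev=-1.003125; u=1·(-1.128125)+3/4·(-2.253125)+0·(-1.003125)≈-2.817969; next y=-7/10·0.128125+1/2·(-2.817969)≈-1.498672
n=3: y≈-1.498672, sp=-1, e=sp−y≈0.498672; I≈-1.754453, D=e−e_prev≈1.626797; u=1·0.498672+3/4·(-1.754453)+0·1.626797≈-0.817168; next y=-7/10·(-1.498672)+1/2·(-0.817168)≈0.640486
n=4: y≈0.640486, sp=-1, e=sp−y≈-1.640486; I≈-3.394939, D=e−e_prev≈-2.139158; u=1·(-1.640486)+3/4·(-3.394939)+0·(-2.139158)≈-4.186691; next y=-7/10·0.640486+1/2·(-4.186691)≈-2.541686
n=5: y≈-2.541686, sp=-1, e=sp−y≈1.541686; I≈-1.853254, D=e−e_prev≈3.182172; u=1·1.541686+3/4·(-1.853254)+0·3.182172≈0.151746; next y=-7/10·(-2.541686)+1/2·0.151746≈1.855053
n=6: y≈1.855053, sp=-1, e=sp−y≈-2.855053; I≈-4.708307, D=e−e_prev≈-4.396739; u=1·(-2.855053)+3/4·(-4.708307)+0·(-4.396739)≈-6.386283; next y=-7/10·1.855053+1/2·(-6.386283)≈-4.491679
n=7: y≈-4.491679, sp=-1, e=sp−y≈3.491679; I≈-1.216628, D=e−e_prev≈6.346732; u=1·3.491679+3/4·(-1.216628)+0·6.346732≈2.579208; next y=-7/10·(-4.491679)+1/2·2.579208≈4.433779
n=8: y≈4.433779, sp=-1, e=sp−y≈-5.433779; I≈-6.650407, D=e−e_prev≈-8.925457; u=1·(-5.433779)+3/4·(-6.650407)+0·(-8.925457)≈-10.421584; next y=-7/10·4.433779+1/2·(-10.421584)≈-8.314437
n=9: y≈-8.314437, sp=-1, e=sp−y≈7.314437; I≈0.664030, D=e−e_prev≈12.748216; u=1·7.314437+3/4·0.664030+0·12.748216≈7.812460; next y=-7/10·(-8.314437)+1/2·7.812460≈9.726336
n=10: y≈9.726336, sp=-1, e=sp−y≈-10.726336; I≈-10.062305, D=e−e_prev≈-18.040773; u=1·(-10.726336)+3/4·(-10.062305)+0·(-18.040773)≈-18.273065; next y=-7/10·9.726336+1/2·(-18.273065)≈-15.944967

0 -1 -1.750 0.000
1 -1 -0.969 -0.875
2 -1 -2.818 0.128
3 -1 -0.817 -1.499
4 -1 -4.187 0.640
5 -1 0.152 -2.542
6 -1 -6.386 1.855
7 -1 2.579 -4.492
8 -1 -10.422 4.434
9 -1 7.812 -8.314
10 -1 -18.273 9.726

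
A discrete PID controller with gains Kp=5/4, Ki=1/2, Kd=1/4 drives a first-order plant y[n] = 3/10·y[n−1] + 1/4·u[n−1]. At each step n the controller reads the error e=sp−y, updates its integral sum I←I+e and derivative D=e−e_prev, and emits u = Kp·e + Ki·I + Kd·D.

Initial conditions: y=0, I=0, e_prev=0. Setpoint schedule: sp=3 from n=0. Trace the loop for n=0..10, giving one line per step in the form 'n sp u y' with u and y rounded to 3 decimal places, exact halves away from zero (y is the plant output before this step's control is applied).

(exact arithmetic carried between steps; '≈' marks a value shown rounded to 6 d.p. or computed from one; I and e_prev carry over from the previous line; the table rounds u and y to 3 d.p., halves away from zero)
n=0: y=0, sp=3, e=sp−y=3; I=3, D=e−e_prev=3; u=5/4·3+1/2·3+1/4·3=6; next y=3/10·0+1/4·6=1.5
n=1: y=1.5, sp=3, e=sp−y=1.5; I=4.5, D=e−e_prev=-1.5; u=5/4·1.5+1/2·4.5+1/4·(-1.5)=3.75; next y=3/10·1.5+1/4·3.75=1.3875
n=2: y=1.3875, sp=3, e=sp−y=1.6125; I=6.1125, D=e−e_prev=0.1125; u=5/4·1.6125+1/2·6.1125+1/4·0.1125=5.1; next y=3/10·1.3875+1/4·5.1=1.69125
n=3: y=1.69125, sp=3, e=sp−y=1.30875; I=7.42125, D=e−e_prev=-0.30375; u=5/4·1.30875+1/2·7.42125+1/4·(-0.30375)=5.270625; next y=3/10·1.69125+1/4·5.270625≈1.825031
n=4: y≈1.825031, sp=3, e=sp−y≈1.174969; I≈8.596219, D=e−e_prev≈-0.133781; u=5/4·1.174969+1/2·8.596219+1/4·(-0.133781)≈5.733375; next y=3/10·1.825031+1/4·5.733375≈1.980853
n=5: y≈1.980853, sp=3, e=sp−y≈1.019147; I≈9.615366, D=e−e_prev≈-0.155822; u=5/4·1.019147+1/2·9.615366+1/4·(-0.155822)≈6.042661; next y=3/10·1.980853+1/4·6.042661≈2.104921
n=6: y≈2.104921, sp=3, e=sp−y≈0.895079; I≈10.510444, D=e−e_prev≈-0.124068; u=5/4·0.895079+1/2·10.510444+1/4·(-0.124068)≈6.343054; next y=3/10·2.104921+1/4·6.343054≈2.217240
n=7: y≈2.217240, sp=3, e=sp−y≈0.782760; I≈11.293205, D=e−e_prev≈-0.112319; u=5/4·0.782760+1/2·11.293205+1/4·(-0.112319)≈6.596973; next y=3/10·2.217240+1/4·6.596973≈2.314415
n=8: y≈2.314415, sp=3, e=sp−y≈0.685585; I≈11.978789, D=e−e_prev≈-0.097175; u=5/4·0.685585+1/2·11.978789+1/4·(-0.097175)≈6.822082; next y=3/10·2.314415+1/4·6.822082≈2.399845
n=9: y≈2.399845, sp=3, e=sp−y≈0.600155; I≈12.578944, D=e−e_prev≈-0.085430; u=5/4·0.600155+1/2·12.578944+1/4·(-0.085430)≈7.018308; next y=3/10·2.399845+1/4·7.018308≈2.474531
n=10: y≈2.474531, sp=3, e=sp−y≈0.525469; I≈13.104414, D=e−e_prev≈-0.074686; u=5/4·0.525469+1/2·13.104414+1/4·(-0.074686)≈7.190372; next y=3/10·2.474531+1/4·7.190372≈2.539952

0 3 6.000 0.000
1 3 3.750 1.500
2 3 5.100 1.388
3 3 5.271 1.691
4 3 5.733 1.825
5 3 6.043 1.981
6 3 6.343 2.105
7 3 6.597 2.217
8 3 6.822 2.314
9 3 7.018 2.400
10 3 7.190 2.475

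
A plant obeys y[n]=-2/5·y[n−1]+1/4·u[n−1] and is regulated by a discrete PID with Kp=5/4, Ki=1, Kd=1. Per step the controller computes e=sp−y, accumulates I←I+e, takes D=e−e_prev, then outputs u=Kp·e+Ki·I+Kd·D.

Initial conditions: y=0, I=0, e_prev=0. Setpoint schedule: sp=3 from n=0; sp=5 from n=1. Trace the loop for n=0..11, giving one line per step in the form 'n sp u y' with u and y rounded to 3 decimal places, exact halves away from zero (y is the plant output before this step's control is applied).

(exact arithmetic carried between steps; '≈' marks a value shown rounded to 6 d.p. or computed from one; I and e_prev carry over from the previous line; the table rounds u and y to 3 d.p., halves away from zero)
n=0: y=0, sp=3, e=sp−y=3; I=3, D=e−e_prev=3; u=5/4·3+1·3+1·3=9.75; next y=-2/5·0+1/4·9.75=2.4375
n=1: y=2.4375, sp=5, e=sp−y=2.5625; I=5.5625, D=e−e_prev=-0.4375; u=5/4·2.5625+1·5.5625+1·(-0.4375)=8.328125; next y=-2/5·2.4375+1/4·8.328125≈1.107031
n=2: y≈1.107031, sp=5, e=sp−y≈3.892969; I≈9.455469, D=e−e_prev≈1.330469; u=5/4·3.892969+1·9.455469+1·1.330469≈15.652148; next y=-2/5·1.107031+1/4·15.652148≈3.470225
n=3: y≈3.470225, sp=5, e=sp−y≈1.529775; I≈10.985244, D=e−e_prev≈-2.363193; u=5/4·1.529775+1·10.985244+1·(-2.363193)≈10.534270; next y=-2/5·3.470225+1/4·10.534270≈1.245478
n=4: y≈1.245478, sp=5, e=sp−y≈3.754522; I≈14.739766, D=e−e_prev≈2.224747; u=5/4·3.754522+1·14.739766+1·2.224747≈21.657666; next y=-2/5·1.245478+1/4·21.657666≈4.916226
n=5: y≈4.916226, sp=5, e=sp−y≈0.083774; I≈14.823541, D=e−e_prev≈-3.670748; u=5/4·0.083774+1·14.823541+1·(-3.670748)≈11.257511; next y=-2/5·4.916226+1/4·11.257511≈0.847888
n=6: y≈0.847888, sp=5, e=sp−y≈4.152112; I≈18.975653, D=e−e_prev≈4.068338; u=5/4·4.152112+1·18.975653+1·4.068338≈28.234132; next y=-2/5·0.847888+1/4·28.234132≈6.719378
n=7: y≈6.719378, sp=5, e=sp−y≈-1.719378; I≈17.256275, D=e−e_prev≈-5.871490; u=5/4·(-1.719378)+1·17.256275+1·(-5.871490)≈9.235563; next y=-2/5·6.719378+1/4·9.235563≈-0.378860
n=8: y≈-0.378860, sp=5, e=sp−y≈5.378860; I≈22.635136, D=e−e_prev≈7.098238; u=5/4·5.378860+1·22.635136+1·7.098238≈36.456950; next y=-2/5·(-0.378860)+1/4·36.456950≈9.265782
n=9: y≈9.265782, sp=5, e=sp−y≈-4.265782; I≈18.369354, D=e−e_prev≈-9.644642; u=5/4·(-4.265782)+1·18.369354+1·(-9.644642)≈3.392485; next y=-2/5·9.265782+1/4·3.392485≈-2.858191
n=10: y≈-2.858191, sp=5, e=sp−y≈7.858191; I≈26.227546, D=e−e_prev≈12.123973; u=5/4·7.858191+1·26.227546+1·12.123973≈48.174258; next y=-2/5·(-2.858191)+1/4·48.174258≈13.186841
n=11: y≈13.186841, sp=5, e=sp−y≈-8.186841; I≈18.040705, D=e−e_prev≈-16.045033; u=5/4·(-8.186841)+1·18.040705+1·(-16.045033)≈-8.237879; next y=-2/5·13.186841+1/4·(-8.237879)≈-7.334206

0 3 9.750 0.000
1 5 8.328 2.438
2 5 15.652 1.107
3 5 10.534 3.470
4 5 21.658 1.245
5 5 11.258 4.916
6 5 28.234 0.848
7 5 9.236 6.719
8 5 36.457 -0.379
9 5 3.392 9.266
10 5 48.174 -2.858
11 5 -8.238 13.187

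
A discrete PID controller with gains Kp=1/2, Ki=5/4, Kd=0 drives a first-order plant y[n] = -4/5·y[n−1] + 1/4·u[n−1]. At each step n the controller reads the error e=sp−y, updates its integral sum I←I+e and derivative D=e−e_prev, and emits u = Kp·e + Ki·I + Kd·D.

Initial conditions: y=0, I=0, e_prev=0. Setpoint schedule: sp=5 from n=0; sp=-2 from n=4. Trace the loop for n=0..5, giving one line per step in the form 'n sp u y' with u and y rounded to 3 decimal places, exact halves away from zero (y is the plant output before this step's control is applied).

(exact arithmetic carried between steps; '≈' marks a value shown rounded to 6 d.p. or computed from one; I and e_prev carry over from the previous line; the table rounds u and y to 3 d.p., halves away from zero)
n=0: y=0, sp=5, e=sp−y=5; I=5, D=e−e_prev=5; u=1/2·5+5/4·5+0·5=8.75; next y=-4/5·0+1/4·8.75=2.1875
n=1: y=2.1875, sp=5, e=sp−y=2.8125; I=7.8125, D=e−e_prev=-2.1875; u=1/2·2.8125+5/4·7.8125+0·(-2.1875)=11.171875; next y=-4/5·2.1875+1/4·11.171875≈1.042969
n=2: y≈1.042969, sp=5, e=sp−y≈3.957031; I≈11.769531, D=e−e_prev≈1.144531; u=1/2·3.957031+5/4·11.769531+0·1.144531≈16.690430; next y=-4/5·1.042969+1/4·16.690430≈3.338232
n=3: y≈3.338232, sp=5, e=sp−y≈1.661768; I≈13.431299, D=e−e_prev≈-2.295264; u=1/2·1.661768+5/4·13.431299+0·(-2.295264)≈17.620007; next y=-4/5·3.338232+1/4·17.620007≈1.734416
n=4: y≈1.734416, sp=-2, e=sp−y≈-3.734416; I≈9.696883, D=e−e_prev≈-5.396183; u=1/2·(-3.734416)+5/4·9.696883+0·(-5.396183)≈10.253896; next y=-4/5·1.734416+1/4·10.253896≈1.175941
n=5: y≈1.175941, sp=-2, e=sp−y≈-3.175941; I≈6.520942, D=e−e_prev≈0.558475; u=1/2·(-3.175941)+5/4·6.520942+0·0.558475≈6.563207; next y=-4/5·1.175941+1/4·6.563207≈0.700049

0 5 8.750 0.000
1 5 11.172 2.188
2 5 16.690 1.043
3 5 17.620 3.338
4 -2 10.254 1.734
5 -2 6.563 1.176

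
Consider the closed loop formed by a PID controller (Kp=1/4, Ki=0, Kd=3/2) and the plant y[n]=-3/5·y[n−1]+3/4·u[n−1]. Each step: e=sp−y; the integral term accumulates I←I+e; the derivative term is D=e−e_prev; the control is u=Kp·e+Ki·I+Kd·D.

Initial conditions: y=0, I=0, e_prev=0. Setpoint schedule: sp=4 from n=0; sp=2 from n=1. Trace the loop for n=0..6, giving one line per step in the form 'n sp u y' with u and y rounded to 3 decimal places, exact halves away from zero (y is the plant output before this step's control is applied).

0 4 7.000 0.000
1 2 -11.688 5.250
2 2 29.227 -11.916
3 2 -68.246 29.070
4 2 164.201 -68.626
5 2 -390.010 164.326
6 2 931.421 -391.104

(exact arithmetic carried between steps; '≈' marks a value shown rounded to 6 d.p. or computed from one; I and e_prev carry over from the previous line; the table rounds u and y to 3 d.p., halves away from zero)
n=0: y=0, sp=4, e=sp−y=4; I=4, D=e−e_prev=4; u=1/4·4+0·4+3/2·4=7; next y=-3/5·0+3/4·7=5.25
n=1: y=5.25, sp=2, e=sp−y=-3.25; I=0.75, D=e−e_prev=-7.25; u=1/4·(-3.25)+0·0.75+3/2·(-7.25)=-11.6875; next y=-3/5·5.25+3/4·(-11.6875)=-11.915625
n=2: y=-11.915625, sp=2, e=sp−y=13.915625; I=14.665625, D=e−e_prev=17.165625; u=1/4·13.915625+0·14.665625+3/2·17.165625≈29.227344; next y=-3/5·(-11.915625)+3/4·29.227344≈29.069883
n=3: y≈29.069883, sp=2, e=sp−y≈-27.069883; I≈-12.404258, D=e−e_prev≈-40.985508; u=1/4·(-27.069883)+0·(-12.404258)+3/2·(-40.985508)≈-68.245732; next y=-3/5·29.069883+3/4·(-68.245732)≈-68.626229
n=4: y≈-68.626229, sp=2, e=sp−y≈70.626229; I≈58.221971, D=e−e_prev≈97.696112; u=1/4·70.626229+0·58.221971+3/2·97.696112≈164.200725; next y=-3/5·(-68.626229)+3/4·164.200725≈164.326281
n=5: y≈164.326281, sp=2, e=sp−y≈-162.326281; I≈-104.104310, D=e−e_prev≈-232.952510; u=1/4·(-162.326281)+0·(-104.104310)+3/2·(-232.952510)≈-390.010335; next y=-3/5·164.326281+3/4·(-390.010335)≈-391.103520
n=6: y≈-391.103520, sp=2, e=sp−y≈393.103520; I≈288.999210, D=e−e_prev≈555.429801; u=1/4·393.103520+0·288.999210+3/2·555.429801≈931.420582; next y=-3/5·(-391.103520)+3/4·931.420582≈933.227549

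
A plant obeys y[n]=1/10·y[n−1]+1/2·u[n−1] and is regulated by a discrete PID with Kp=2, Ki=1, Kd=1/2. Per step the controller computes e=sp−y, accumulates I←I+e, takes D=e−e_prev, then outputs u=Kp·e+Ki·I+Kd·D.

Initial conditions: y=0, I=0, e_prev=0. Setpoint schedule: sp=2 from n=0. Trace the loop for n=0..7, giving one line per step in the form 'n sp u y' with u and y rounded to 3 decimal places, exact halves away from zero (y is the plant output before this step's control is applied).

0 2 7.000 0.000
1 2 -4.250 3.500
2 2 14.463 -1.775
3 2 -15.301 7.054
4 2 33.055 -6.945
5 2 -44.723 15.833
6 2 80.972 -20.778
7 2 -121.707 38.408

(exact arithmetic carried between steps; '≈' marks a value shown rounded to 6 d.p. or computed from one; I and e_prev carry over from the previous line; the table rounds u and y to 3 d.p., halves away from zero)
n=0: y=0, sp=2, e=sp−y=2; I=2, D=e−e_prev=2; u=2·2+1·2+1/2·2=7; next y=1/10·0+1/2·7=3.5
n=1: y=3.5, sp=2, e=sp−y=-1.5; I=0.5, D=e−e_prev=-3.5; u=2·(-1.5)+1·0.5+1/2·(-3.5)=-4.25; next y=1/10·3.5+1/2·(-4.25)=-1.775
n=2: y=-1.775, sp=2, e=sp−y=3.775; I=4.275, D=e−e_prev=5.275; u=2·3.775+1·4.275+1/2·5.275=14.4625; next y=1/10·(-1.775)+1/2·14.4625=7.05375
n=3: y=7.05375, sp=2, e=sp−y=-5.05375; I=-0.77875, D=e−e_prev=-8.82875; u=2·(-5.05375)+1·(-0.77875)+1/2·(-8.82875)=-15.300625; next y=1/10·7.05375+1/2·(-15.300625)≈-6.944938
n=4: y≈-6.944938, sp=2, e=sp−y≈8.944938; I≈8.166188, D=e−e_prev≈13.998688; u=2·8.944938+1·8.166188+1/2·13.998688≈33.055406; next y=1/10·(-6.944938)+1/2·33.055406≈15.833209
n=5: y≈15.833209, sp=2, e=sp−y≈-13.833209; I≈-5.667022, D=e−e_prev≈-22.778147; u=2·(-13.833209)+1·(-5.667022)+1/2·(-22.778147)≈-44.722514; next y=1/10·15.833209+1/2·(-44.722514)≈-20.777936
n=6: y≈-20.777936, sp=2, e=sp−y≈22.777936; I≈17.110914, D=e−e_prev≈36.611145; u=2·22.777936+1·17.110914+1/2·36.611145≈80.972359; next y=1/10·(-20.777936)+1/2·80.972359≈38.408386
n=7: y≈38.408386, sp=2, e=sp−y≈-36.408386; I≈-19.297472, D=e−e_prev≈-59.186322; u=2·(-36.408386)+1·(-19.297472)+1/2·(-59.186322)≈-121.707405; next y=1/10·38.408386+1/2·(-121.707405)≈-57.012864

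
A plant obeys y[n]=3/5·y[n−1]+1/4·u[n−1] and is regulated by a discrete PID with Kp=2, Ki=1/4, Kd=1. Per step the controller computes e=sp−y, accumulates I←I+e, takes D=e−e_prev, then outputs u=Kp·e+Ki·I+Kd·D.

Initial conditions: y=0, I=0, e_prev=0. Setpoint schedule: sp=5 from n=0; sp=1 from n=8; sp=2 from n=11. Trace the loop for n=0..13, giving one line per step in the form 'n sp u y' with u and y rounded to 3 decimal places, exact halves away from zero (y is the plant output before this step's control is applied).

0 5 16.250 0.000
1 5 -0.703 4.063
2 5 9.446 2.262
3 5 3.595 3.719
4 5 7.286 3.130
5 5 5.314 3.699
6 5 6.700 3.548
7 5 6.080 3.804
8 1 -6.360 3.802
9 1 7.049 0.691
10 1 -0.813 2.177
11 2 7.119 1.103
12 2 0.919 2.441
13 2 4.574 1.695

(exact arithmetic carried between steps; '≈' marks a value shown rounded to 6 d.p. or computed from one; I and e_prev carry over from the previous line; the table rounds u and y to 3 d.p., halves away from zero)
n=0: y=0, sp=5, e=sp−y=5; I=5, D=e−e_prev=5; u=2·5+1/4·5+1·5=16.25; next y=3/5·0+1/4·16.25=4.0625
n=1: y=4.0625, sp=5, e=sp−y=0.9375; I=5.9375, D=e−e_prev=-4.0625; u=2·0.9375+1/4·5.9375+1·(-4.0625)=-0.703125; next y=3/5·4.0625+1/4·(-0.703125)≈2.261719
n=2: y≈2.261719, sp=5, e=sp−y≈2.738281; I≈8.675781, D=e−e_prev≈1.800781; u=2·2.738281+1/4·8.675781+1·1.800781≈9.446289; next y=3/5·2.261719+1/4·9.446289≈3.718604
n=3: y≈3.718604, sp=5, e=sp−y≈1.281396; I≈9.957178, D=e−e_prev≈-1.456885; u=2·1.281396+1/4·9.957178+1·(-1.456885)≈3.595203; next y=3/5·3.718604+1/4·3.595203≈3.129963
n=4: y≈3.129963, sp=5, e=sp−y≈1.870037; I≈11.827215, D=e−e_prev≈0.588641; u=2·1.870037+1/4·11.827215+1·0.588641≈7.285519; next y=3/5·3.129963+1/4·7.285519≈3.699357
n=5: y≈3.699357, sp=5, e=sp−y≈1.300643; I≈13.127858, D=e−e_prev≈-0.569395; u=2·1.300643+1/4·13.127858+1·(-0.569395)≈5.313855; next y=3/5·3.699357+1/4·5.313855≈3.548078
n=6: y≈3.548078, sp=5, e=sp−y≈1.451922; I≈14.579779, D=e−e_prev≈0.151279; u=2·1.451922+1/4·14.579779+1·0.151279≈6.700068; next y=3/5·3.548078+1/4·6.700068≈3.803864
n=7: y≈3.803864, sp=5, e=sp−y≈1.196136; I≈15.775916, D=e−e_prev≈-0.255786; u=2·1.196136+1/4·15.775916+1·(-0.255786)≈6.080466; next y=3/5·3.803864+1/4·6.080466≈3.802435
n=8: y≈3.802435, sp=1, e=sp−y≈-2.802435; I≈12.973481, D=e−e_prev≈-3.998571; u=2·(-2.802435)+1/4·12.973481+1·(-3.998571)≈-6.360070; next y=3/5·3.802435+1/4·(-6.360070)≈0.691443
n=9: y≈0.691443, sp=1, e=sp−y≈0.308557; I≈13.282038, D=e−e_prev≈3.110991; u=2·0.308557+1/4·13.282038+1·3.110991≈7.048614; next y=3/5·0.691443+1/4·7.048614≈2.177020
n=10: y≈2.177020, sp=1, e=sp−y≈-1.177020; I≈12.105018, D=e−e_prev≈-1.485576; u=2·(-1.177020)+1/4·12.105018+1·(-1.485576)≈-0.813361; next y=3/5·2.177020+1/4·(-0.813361)≈1.102872
n=11: y≈1.102872, sp=2, e=sp−y≈0.897128; I≈13.002147, D=e−e_prev≈2.074148; u=2·0.897128+1/4·13.002147+1·2.074148≈7.118942; next y=3/5·1.102872+1/4·7.118942≈2.441458
n=12: y≈2.441458, sp=2, e=sp−y≈-0.441458; I≈12.560688, D=e−e_prev≈-1.338587; u=2·(-0.441458)+1/4·12.560688+1·(-1.338587)≈0.918669; next y=3/5·2.441458+1/4·0.918669≈1.694542
n=13: y≈1.694542, sp=2, e=sp−y≈0.305458; I≈12.866146, D=e−e_prev≈0.746916; u=2·0.305458+1/4·12.866146+1·0.746916≈4.574368; next y=3/5·1.694542+1/4·4.574368≈2.160317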